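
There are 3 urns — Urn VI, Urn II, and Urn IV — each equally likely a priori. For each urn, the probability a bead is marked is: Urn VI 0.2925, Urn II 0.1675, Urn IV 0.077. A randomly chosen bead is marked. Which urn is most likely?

Urn VI

Since the prior is uniform, the posterior is proportional to the likelihood:
  Urn VI: 0.2925
  Urn II: 0.1675
  Urn IV: 0.077
Normalizing constant = 0.537.
Largest term belongs to Urn VI, so Urn VI is most probable.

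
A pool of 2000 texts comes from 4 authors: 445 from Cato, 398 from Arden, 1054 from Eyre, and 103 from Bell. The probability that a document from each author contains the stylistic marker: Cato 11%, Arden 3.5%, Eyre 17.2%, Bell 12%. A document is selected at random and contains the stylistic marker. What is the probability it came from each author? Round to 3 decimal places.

Cato 0.191, Arden 0.054, Eyre 0.707, Bell 0.048

Prior × likelihood for each hypothesis:
  Cato: 0.2225 × 0.11 = 0.024475
  Arden: 0.199 × 0.035 = 0.006965
  Eyre: 0.527 × 0.172 = 0.090644
  Bell: 0.0515 × 0.12 = 0.00618
Total = 0.128264.
P(Cato | marker) = 0.024475/0.128264 ≈ 0.191
P(Arden | marker) = 0.006965/0.128264 ≈ 0.054
P(Eyre | marker) = 0.090644/0.128264 ≈ 0.707
P(Bell | marker) = 0.00618/0.128264 ≈ 0.048
(Check: 0.191+0.054+0.707+0.048 = 1.000.)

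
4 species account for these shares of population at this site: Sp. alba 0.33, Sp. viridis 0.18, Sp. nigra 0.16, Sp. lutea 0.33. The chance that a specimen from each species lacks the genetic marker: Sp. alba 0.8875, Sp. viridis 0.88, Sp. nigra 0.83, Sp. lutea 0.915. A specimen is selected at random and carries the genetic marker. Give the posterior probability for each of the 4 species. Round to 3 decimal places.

Sp. alba 0.326, Sp. viridis 0.190, Sp. nigra 0.239, Sp. lutea 0.246

Taking complements, P(marker | each) = Sp. alba 0.1125, Sp. viridis 0.12, Sp. nigra 0.17, Sp. lutea 0.085.
Unnormalized posteriors (prior × likelihood):
  Sp. alba: 0.33 × 0.1125 = 0.037125
  Sp. viridis: 0.18 × 0.12 = 0.0216
  Sp. nigra: 0.16 × 0.17 = 0.0272
  Sp. lutea: 0.33 × 0.085 = 0.02805
Sum = 0.113975.
P(Sp. alba | marker) = 0.037125/0.113975 ≈ 0.326
P(Sp. viridis | marker) = 0.0216/0.113975 ≈ 0.190
P(Sp. nigra | marker) = 0.0272/0.113975 ≈ 0.239
P(Sp. lutea | marker) = 0.02805/0.113975 ≈ 0.246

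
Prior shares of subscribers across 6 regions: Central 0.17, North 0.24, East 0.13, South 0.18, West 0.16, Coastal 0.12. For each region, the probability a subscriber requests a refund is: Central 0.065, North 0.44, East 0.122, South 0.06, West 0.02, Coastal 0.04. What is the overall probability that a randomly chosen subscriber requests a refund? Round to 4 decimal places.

0.1513

Prior × likelihood for each hypothesis:
  Central: 0.17 × 0.065 = 0.01105
  North: 0.24 × 0.44 = 0.1056
  East: 0.13 × 0.122 = 0.01586
  South: 0.18 × 0.06 = 0.0108
  West: 0.16 × 0.02 = 0.0032
  Coastal: 0.12 × 0.04 = 0.0048
P(refund) = 0.01105 + 0.1056 + 0.01586 + 0.0108 + 0.0032 + 0.0048 = 0.15131 → 0.1513.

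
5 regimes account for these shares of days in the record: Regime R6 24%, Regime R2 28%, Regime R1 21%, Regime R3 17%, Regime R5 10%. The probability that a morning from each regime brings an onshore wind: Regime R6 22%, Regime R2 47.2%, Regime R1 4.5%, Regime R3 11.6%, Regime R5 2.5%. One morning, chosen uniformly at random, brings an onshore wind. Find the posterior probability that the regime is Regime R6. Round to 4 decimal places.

0.2437

Compute prior × likelihood for every hypothesis:
  Regime R6: 0.24 × 0.22 = 0.0528
  Regime R2: 0.28 × 0.472 = 0.13216
  Regime R1: 0.21 × 0.045 = 0.00945
  Regime R3: 0.17 × 0.116 = 0.01972
  Regime R5: 0.1 × 0.025 = 0.0025
Total = 0.21663.
P(Regime R6 | evidence) = 0.0528 / 0.21663 ≈ 0.2437.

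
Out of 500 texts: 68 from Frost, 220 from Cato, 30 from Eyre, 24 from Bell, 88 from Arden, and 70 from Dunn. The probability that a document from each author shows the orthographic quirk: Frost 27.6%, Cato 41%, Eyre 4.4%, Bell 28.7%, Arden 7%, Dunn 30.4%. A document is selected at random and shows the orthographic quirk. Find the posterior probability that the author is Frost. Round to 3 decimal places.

0.130

Compute prior × likelihood for every hypothesis:
  Frost: 0.136 × 0.276 = 0.037536
  Cato: 0.44 × 0.41 = 0.1804
  Eyre: 0.06 × 0.044 = 0.00264
  Bell: 0.048 × 0.287 = 0.013776
  Arden: 0.176 × 0.07 = 0.01232
  Dunn: 0.14 × 0.304 = 0.04256
Sum = 0.289232.
P(Frost | evidence) = 0.037536 / 0.289232 ≈ 0.130.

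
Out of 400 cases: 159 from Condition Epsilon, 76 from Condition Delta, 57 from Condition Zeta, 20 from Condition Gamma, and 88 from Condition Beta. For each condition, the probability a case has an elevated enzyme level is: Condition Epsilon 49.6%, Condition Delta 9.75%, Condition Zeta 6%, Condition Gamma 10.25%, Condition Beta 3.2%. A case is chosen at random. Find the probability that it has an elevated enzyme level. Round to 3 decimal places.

By Bayes' rule, posterior ∝ prior × likelihood:
  Condition Epsilon: 0.3975 × 0.496 = 0.19716
  Condition Delta: 0.19 × 0.0975 = 0.018525
  Condition Zeta: 0.1425 × 0.06 = 0.00855
  Condition Gamma: 0.05 × 0.1025 = 0.005125
  Condition Beta: 0.22 × 0.032 = 0.00704
P(elevated) = 0.19716 + 0.018525 + 0.00855 + 0.005125 + 0.00704 = 0.2364 → 0.236.

0.236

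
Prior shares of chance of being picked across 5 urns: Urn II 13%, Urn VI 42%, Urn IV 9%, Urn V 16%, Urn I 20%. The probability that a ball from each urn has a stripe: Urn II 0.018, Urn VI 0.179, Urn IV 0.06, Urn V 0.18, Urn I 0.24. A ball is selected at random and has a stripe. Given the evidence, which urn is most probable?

Urn VI

Compute prior × likelihood for every hypothesis:
  Urn II: 0.13 × 0.018 = 0.00234
  Urn VI: 0.42 × 0.179 = 0.07518
  Urn IV: 0.09 × 0.06 = 0.0054
  Urn V: 0.16 × 0.18 = 0.0288
  Urn I: 0.2 × 0.24 = 0.048
Normalizing constant = 0.15972.
Largest term belongs to Urn VI, so Urn VI is most probable.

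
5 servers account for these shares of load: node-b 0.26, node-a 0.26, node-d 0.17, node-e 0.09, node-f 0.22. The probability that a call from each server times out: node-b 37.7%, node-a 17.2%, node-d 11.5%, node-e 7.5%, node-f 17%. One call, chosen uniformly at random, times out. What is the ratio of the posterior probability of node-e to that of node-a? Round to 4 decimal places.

0.1509

By Bayes' rule, posterior ∝ prior × likelihood:
  node-b: 0.26 × 0.377 = 0.09802
  node-a: 0.26 × 0.172 = 0.04472
  node-d: 0.17 × 0.115 = 0.01955
  node-e: 0.09 × 0.075 = 0.00675
  node-f: 0.22 × 0.17 = 0.0374
Normalizing constant = 0.20644.
The ratio is 0.00675 / 0.04472 (the normalizer cancels) = 0.1509.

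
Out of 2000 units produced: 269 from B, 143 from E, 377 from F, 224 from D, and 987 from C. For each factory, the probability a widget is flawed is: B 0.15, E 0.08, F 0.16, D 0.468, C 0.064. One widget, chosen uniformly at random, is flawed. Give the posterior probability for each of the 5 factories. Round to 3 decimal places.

B 0.144, E 0.041, F 0.215, D 0.374, C 0.226

Compute prior × likelihood for every hypothesis:
  B: 0.1345 × 0.15 = 0.020175
  E: 0.0715 × 0.08 = 0.00572
  F: 0.1885 × 0.16 = 0.03016
  D: 0.112 × 0.468 = 0.052416
  C: 0.4935 × 0.064 = 0.031584
Normalizing constant = 0.140055.
P(B | flawed) = 0.020175/0.140055 ≈ 0.144
P(E | flawed) = 0.00572/0.140055 ≈ 0.041
P(F | flawed) = 0.03016/0.140055 ≈ 0.215
P(D | flawed) = 0.052416/0.140055 ≈ 0.374
P(C | flawed) = 0.031584/0.140055 ≈ 0.226
(Check: 0.144+0.041+0.215+0.374+0.226 = 1.000.)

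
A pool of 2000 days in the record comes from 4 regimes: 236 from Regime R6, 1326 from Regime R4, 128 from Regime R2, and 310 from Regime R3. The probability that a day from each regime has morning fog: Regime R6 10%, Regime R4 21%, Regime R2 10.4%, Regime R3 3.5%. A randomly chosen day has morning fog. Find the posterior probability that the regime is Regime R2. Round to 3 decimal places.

0.041

By Bayes' rule, posterior ∝ prior × likelihood:
  Regime R6: 0.118 × 0.1 = 0.0118
  Regime R4: 0.663 × 0.21 = 0.13923
  Regime R2: 0.064 × 0.104 = 0.006656
  Regime R3: 0.155 × 0.035 = 0.005425
Total = 0.163111.
P(Regime R2 | evidence) = 0.006656 / 0.163111 ≈ 0.041.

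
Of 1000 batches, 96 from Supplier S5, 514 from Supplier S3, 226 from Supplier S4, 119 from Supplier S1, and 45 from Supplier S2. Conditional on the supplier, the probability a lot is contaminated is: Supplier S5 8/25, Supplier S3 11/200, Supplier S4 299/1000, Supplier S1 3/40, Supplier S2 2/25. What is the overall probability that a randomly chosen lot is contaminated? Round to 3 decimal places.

Unnormalized posteriors (prior × likelihood):
  Supplier S5: 0.096 × 0.32 = 0.03072
  Supplier S3: 0.514 × 0.055 = 0.02827
  Supplier S4: 0.226 × 0.299 = 0.067574
  Supplier S1: 0.119 × 0.075 = 0.008925
  Supplier S2: 0.045 × 0.08 = 0.0036
P(contaminated) = 0.03072 + 0.02827 + 0.067574 + 0.008925 + 0.0036 = 0.139089 → 0.139.

0.139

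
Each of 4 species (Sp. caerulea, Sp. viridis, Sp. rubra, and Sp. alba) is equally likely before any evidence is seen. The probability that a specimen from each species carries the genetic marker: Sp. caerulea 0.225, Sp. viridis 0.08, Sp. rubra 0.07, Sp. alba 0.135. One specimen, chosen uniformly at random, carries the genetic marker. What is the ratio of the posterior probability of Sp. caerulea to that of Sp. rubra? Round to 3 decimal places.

Since the prior is uniform, the posterior is proportional to the likelihood:
  Sp. caerulea: 0.225
  Sp. viridis: 0.08
  Sp. rubra: 0.07
  Sp. alba: 0.135
Sum = 0.51.
The ratio is 0.225 / 0.07 (the normalizer cancels) = 3.214.

3.214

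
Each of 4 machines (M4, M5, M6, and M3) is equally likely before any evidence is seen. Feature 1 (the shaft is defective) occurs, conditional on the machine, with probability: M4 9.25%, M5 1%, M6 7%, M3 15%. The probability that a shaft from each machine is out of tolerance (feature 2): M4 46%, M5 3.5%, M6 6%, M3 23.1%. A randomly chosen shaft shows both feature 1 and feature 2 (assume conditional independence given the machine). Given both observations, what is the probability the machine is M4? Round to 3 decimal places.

0.520

Since the prior is uniform, the posterior is proportional to the likelihood:
  M4: 0.0925 × 0.46 = 0.04255
  M5: 0.01 × 0.035 = 0.00035
  M6: 0.07 × 0.06 = 0.0042
  M3: 0.15 × 0.231 = 0.03465
Normalizing constant = 0.08175.
P(M4 | evidence) = 0.04255 / 0.08175 ≈ 0.520.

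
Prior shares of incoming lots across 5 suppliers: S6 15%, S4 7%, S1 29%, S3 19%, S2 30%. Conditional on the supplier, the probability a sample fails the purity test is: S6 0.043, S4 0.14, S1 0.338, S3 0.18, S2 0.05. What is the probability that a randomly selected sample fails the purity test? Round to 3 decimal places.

0.163

By Bayes' rule, posterior ∝ prior × likelihood:
  S6: 0.15 × 0.043 = 0.00645
  S4: 0.07 × 0.14 = 0.0098
  S1: 0.29 × 0.338 = 0.09802
  S3: 0.19 × 0.18 = 0.0342
  S2: 0.3 × 0.05 = 0.015
P(off-spec) = 0.00645 + 0.0098 + 0.09802 + 0.0342 + 0.015 = 0.16347 → 0.163.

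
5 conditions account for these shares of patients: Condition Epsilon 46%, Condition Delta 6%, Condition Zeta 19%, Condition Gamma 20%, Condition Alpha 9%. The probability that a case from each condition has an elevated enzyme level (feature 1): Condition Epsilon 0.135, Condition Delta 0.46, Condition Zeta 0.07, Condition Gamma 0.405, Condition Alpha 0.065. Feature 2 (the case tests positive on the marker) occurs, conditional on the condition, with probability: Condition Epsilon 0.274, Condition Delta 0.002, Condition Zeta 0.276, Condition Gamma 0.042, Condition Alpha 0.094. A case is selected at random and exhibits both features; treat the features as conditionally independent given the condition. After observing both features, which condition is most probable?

Condition Epsilon

By Bayes' rule, posterior ∝ prior × likelihood:
  Condition Epsilon: 0.46 × 0.135 × 0.274 = 0.0170154
  Condition Delta: 0.06 × 0.46 × 0.002 = 0.0000552
  Condition Zeta: 0.19 × 0.07 × 0.276 = 0.0036708
  Condition Gamma: 0.2 × 0.405 × 0.042 = 0.003402
  Condition Alpha: 0.09 × 0.065 × 0.094 = 0.0005499
Sum = 0.0246933.
Largest term belongs to Condition Epsilon, so Condition Epsilon is most probable.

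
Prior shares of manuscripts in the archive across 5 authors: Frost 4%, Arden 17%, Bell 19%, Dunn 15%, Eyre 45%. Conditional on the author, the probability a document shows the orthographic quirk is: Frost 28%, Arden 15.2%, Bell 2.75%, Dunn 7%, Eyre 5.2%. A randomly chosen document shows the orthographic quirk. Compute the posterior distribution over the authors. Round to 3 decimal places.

Frost 0.147, Arden 0.339, Bell 0.069, Dunn 0.138, Eyre 0.307

Compute prior × likelihood for every hypothesis:
  Frost: 0.04 × 0.28 = 0.0112
  Arden: 0.17 × 0.152 = 0.02584
  Bell: 0.19 × 0.0275 = 0.005225
  Dunn: 0.15 × 0.07 = 0.0105
  Eyre: 0.45 × 0.052 = 0.0234
Total = 0.076165.
P(Frost | quirk) = 0.0112/0.076165 ≈ 0.147
P(Arden | quirk) = 0.02584/0.076165 ≈ 0.339
P(Bell | quirk) = 0.005225/0.076165 ≈ 0.069
P(Dunn | quirk) = 0.0105/0.076165 ≈ 0.138
P(Eyre | quirk) = 0.0234/0.076165 ≈ 0.307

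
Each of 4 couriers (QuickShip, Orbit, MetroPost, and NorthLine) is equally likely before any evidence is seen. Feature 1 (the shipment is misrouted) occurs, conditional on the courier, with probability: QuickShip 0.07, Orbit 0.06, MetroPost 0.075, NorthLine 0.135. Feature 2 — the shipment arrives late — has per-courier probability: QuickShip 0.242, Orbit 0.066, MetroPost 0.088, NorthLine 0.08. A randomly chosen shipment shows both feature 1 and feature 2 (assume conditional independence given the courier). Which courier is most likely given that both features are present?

QuickShip

Since the prior is uniform, the posterior is proportional to the likelihood:
  QuickShip: 0.07 × 0.242 = 0.01694
  Orbit: 0.06 × 0.066 = 0.00396
  MetroPost: 0.075 × 0.088 = 0.0066
  NorthLine: 0.135 × 0.08 = 0.0108
Sum = 0.0383.
Largest term belongs to QuickShip, so QuickShip is most probable.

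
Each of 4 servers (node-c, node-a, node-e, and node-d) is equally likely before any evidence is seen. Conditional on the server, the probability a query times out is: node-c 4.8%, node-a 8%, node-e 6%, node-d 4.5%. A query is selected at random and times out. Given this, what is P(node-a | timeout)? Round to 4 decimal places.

0.3433

With a uniform prior (1/4 each), posterior ∝ likelihood:
  node-c: 0.048
  node-a: 0.08
  node-e: 0.06
  node-d: 0.045
Total = 0.233.
P(node-a | evidence) = 0.08 / 0.233 ≈ 0.3433.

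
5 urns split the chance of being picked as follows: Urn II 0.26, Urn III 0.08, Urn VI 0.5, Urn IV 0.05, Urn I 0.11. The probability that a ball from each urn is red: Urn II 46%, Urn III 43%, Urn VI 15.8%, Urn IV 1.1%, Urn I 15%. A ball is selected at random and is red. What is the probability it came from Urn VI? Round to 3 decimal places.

0.316

By Bayes' rule, posterior ∝ prior × likelihood:
  Urn II: 0.26 × 0.46 = 0.1196
  Urn III: 0.08 × 0.43 = 0.0344
  Urn VI: 0.5 × 0.158 = 0.079
  Urn IV: 0.05 × 0.011 = 0.00055
  Urn I: 0.11 × 0.15 = 0.0165
Sum = 0.25005.
P(Urn VI | evidence) = 0.079 / 0.25005 ≈ 0.316.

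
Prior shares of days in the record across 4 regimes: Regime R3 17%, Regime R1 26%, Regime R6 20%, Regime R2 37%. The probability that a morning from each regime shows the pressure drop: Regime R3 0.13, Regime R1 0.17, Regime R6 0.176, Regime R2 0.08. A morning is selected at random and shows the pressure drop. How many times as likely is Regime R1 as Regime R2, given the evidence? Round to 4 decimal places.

Prior × likelihood for each hypothesis:
  Regime R3: 0.17 × 0.13 = 0.0221
  Regime R1: 0.26 × 0.17 = 0.0442
  Regime R6: 0.2 × 0.176 = 0.0352
  Regime R2: 0.37 × 0.08 = 0.0296
Total = 0.1311.
The ratio is 0.0442 / 0.0296 (the normalizer cancels) = 1.4932.

1.4932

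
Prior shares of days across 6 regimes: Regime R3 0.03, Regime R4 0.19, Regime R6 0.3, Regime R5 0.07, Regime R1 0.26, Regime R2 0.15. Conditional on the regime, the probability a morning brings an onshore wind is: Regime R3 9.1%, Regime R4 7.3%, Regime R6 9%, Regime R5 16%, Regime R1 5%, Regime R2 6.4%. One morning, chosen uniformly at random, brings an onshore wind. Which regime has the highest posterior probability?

By Bayes' rule, posterior ∝ prior × likelihood:
  Regime R3: 0.03 × 0.091 = 0.00273
  Regime R4: 0.19 × 0.073 = 0.01387
  Regime R6: 0.3 × 0.09 = 0.027
  Regime R5: 0.07 × 0.16 = 0.0112
  Regime R1: 0.26 × 0.05 = 0.013
  Regime R2: 0.15 × 0.064 = 0.0096
Sum = 0.0774.
Largest term belongs to Regime R6, so Regime R6 is most probable.

Regime R6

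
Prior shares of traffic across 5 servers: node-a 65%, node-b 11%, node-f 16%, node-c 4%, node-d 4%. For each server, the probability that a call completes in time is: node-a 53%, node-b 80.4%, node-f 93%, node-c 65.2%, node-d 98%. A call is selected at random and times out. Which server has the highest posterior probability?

Taking complements, P(timeout | each) = node-a 0.47, node-b 0.196, node-f 0.07, node-c 0.348, node-d 0.02.
Prior × likelihood for each hypothesis:
  node-a: 0.65 × 0.47 = 0.3055
  node-b: 0.11 × 0.196 = 0.02156
  node-f: 0.16 × 0.07 = 0.0112
  node-c: 0.04 × 0.348 = 0.01392
  node-d: 0.04 × 0.02 = 0.0008
Total = 0.35298.
Largest term belongs to node-a, so node-a is most probable.

node-a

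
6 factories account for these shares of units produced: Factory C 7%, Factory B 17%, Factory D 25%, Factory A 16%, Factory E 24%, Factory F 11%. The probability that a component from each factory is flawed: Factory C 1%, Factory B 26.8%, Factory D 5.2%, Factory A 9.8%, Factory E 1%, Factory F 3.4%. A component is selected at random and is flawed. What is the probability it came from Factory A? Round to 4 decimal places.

0.1934

By Bayes' rule, posterior ∝ prior × likelihood:
  Factory C: 0.07 × 0.01 = 0.0007
  Factory B: 0.17 × 0.268 = 0.04556
  Factory D: 0.25 × 0.052 = 0.013
  Factory A: 0.16 × 0.098 = 0.01568
  Factory E: 0.24 × 0.01 = 0.0024
  Factory F: 0.11 × 0.034 = 0.00374
Normalizing constant = 0.08108.
P(Factory A | evidence) = 0.01568 / 0.08108 ≈ 0.1934.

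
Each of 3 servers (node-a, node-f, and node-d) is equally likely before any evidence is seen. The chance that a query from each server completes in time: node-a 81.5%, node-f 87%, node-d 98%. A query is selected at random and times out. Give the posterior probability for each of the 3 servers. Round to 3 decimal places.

Taking complements, P(timeout | each) = node-a 0.185, node-f 0.13, node-d 0.02.
Since the prior is uniform, the posterior is proportional to the likelihood:
  node-a: 0.185
  node-f: 0.13
  node-d: 0.02
Sum = 0.335.
P(node-a | timeout) = 0.185/0.335 ≈ 0.552
P(node-f | timeout) = 0.13/0.335 ≈ 0.388
P(node-d | timeout) = 0.02/0.335 ≈ 0.060
(Check: 0.552+0.388+0.060 = 1.000.)

node-a 0.552, node-f 0.388, node-d 0.060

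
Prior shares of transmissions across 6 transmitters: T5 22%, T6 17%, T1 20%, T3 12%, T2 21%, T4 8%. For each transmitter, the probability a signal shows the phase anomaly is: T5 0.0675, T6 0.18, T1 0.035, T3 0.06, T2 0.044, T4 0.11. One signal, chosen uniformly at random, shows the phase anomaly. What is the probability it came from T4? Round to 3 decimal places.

0.113

Compute prior × likelihood for every hypothesis:
  T5: 0.22 × 0.0675 = 0.01485
  T6: 0.17 × 0.18 = 0.0306
  T1: 0.2 × 0.035 = 0.007
  T3: 0.12 × 0.06 = 0.0072
  T2: 0.21 × 0.044 = 0.00924
  T4: 0.08 × 0.11 = 0.0088
Sum = 0.07769.
P(T4 | evidence) = 0.0088 / 0.07769 ≈ 0.113.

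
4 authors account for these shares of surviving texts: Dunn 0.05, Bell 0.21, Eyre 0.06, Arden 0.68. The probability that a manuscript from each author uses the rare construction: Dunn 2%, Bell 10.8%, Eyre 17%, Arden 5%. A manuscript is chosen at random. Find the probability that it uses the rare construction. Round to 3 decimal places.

0.068

Prior × likelihood for each hypothesis:
  Dunn: 0.05 × 0.02 = 0.001
  Bell: 0.21 × 0.108 = 0.02268
  Eyre: 0.06 × 0.17 = 0.0102
  Arden: 0.68 × 0.05 = 0.034
P(rare-form) = 0.001 + 0.02268 + 0.0102 + 0.034 = 0.06788 → 0.068.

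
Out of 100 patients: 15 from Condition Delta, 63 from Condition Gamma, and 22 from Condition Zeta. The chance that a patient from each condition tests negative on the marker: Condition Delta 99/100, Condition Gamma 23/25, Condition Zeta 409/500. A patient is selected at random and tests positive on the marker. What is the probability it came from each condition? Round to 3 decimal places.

Taking complements, P(marker-positive | each) = Condition Delta 0.01, Condition Gamma 0.08, Condition Zeta 0.182.
By Bayes' rule, posterior ∝ prior × likelihood:
  Condition Delta: 0.15 × 0.01 = 0.0015
  Condition Gamma: 0.63 × 0.08 = 0.0504
  Condition Zeta: 0.22 × 0.182 = 0.04004
Sum = 0.09194.
P(Condition Delta | marker-positive) = 0.0015/0.09194 ≈ 0.016
P(Condition Gamma | marker-positive) = 0.0504/0.09194 ≈ 0.548
P(Condition Zeta | marker-positive) = 0.04004/0.09194 ≈ 0.436
(Check: 0.016+0.548+0.436 = 1.000.)

Condition Delta 0.016, Condition Gamma 0.548, Condition Zeta 0.436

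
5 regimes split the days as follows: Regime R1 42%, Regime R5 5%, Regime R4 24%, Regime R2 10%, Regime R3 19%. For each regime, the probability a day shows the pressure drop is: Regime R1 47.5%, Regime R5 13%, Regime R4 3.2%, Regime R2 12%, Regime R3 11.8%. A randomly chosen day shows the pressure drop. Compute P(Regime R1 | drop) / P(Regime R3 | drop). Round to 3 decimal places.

8.898

Prior × likelihood for each hypothesis:
  Regime R1: 0.42 × 0.475 = 0.1995
  Regime R5: 0.05 × 0.13 = 0.0065
  Regime R4: 0.24 × 0.032 = 0.00768
  Regime R2: 0.1 × 0.12 = 0.012
  Regime R3: 0.19 × 0.118 = 0.02242
Total = 0.2481.
The ratio is 0.1995 / 0.02242 (the normalizer cancels) = 8.898.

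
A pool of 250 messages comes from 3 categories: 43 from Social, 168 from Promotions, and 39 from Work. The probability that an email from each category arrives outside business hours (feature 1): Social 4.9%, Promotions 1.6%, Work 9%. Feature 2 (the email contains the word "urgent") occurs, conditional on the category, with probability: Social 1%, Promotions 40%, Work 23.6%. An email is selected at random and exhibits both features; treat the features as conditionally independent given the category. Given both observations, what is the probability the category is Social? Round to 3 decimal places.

By Bayes' rule, posterior ∝ prior × likelihood:
  Social: 0.172 × 0.049 × 0.01 = 0.00008428
  Promotions: 0.672 × 0.016 × 0.4 = 0.0043008
  Work: 0.156 × 0.09 × 0.236 = 0.00331344
Normalizing constant = 0.00769852.
P(Social | evidence) = 0.00008428 / 0.00769852 ≈ 0.011.

0.011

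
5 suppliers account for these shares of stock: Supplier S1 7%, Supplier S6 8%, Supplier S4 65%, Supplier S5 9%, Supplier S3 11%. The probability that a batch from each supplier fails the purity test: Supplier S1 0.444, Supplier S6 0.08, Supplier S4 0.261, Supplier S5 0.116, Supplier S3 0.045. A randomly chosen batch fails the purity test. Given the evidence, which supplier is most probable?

Supplier S4

Unnormalized posteriors (prior × likelihood):
  Supplier S1: 0.07 × 0.444 = 0.03108
  Supplier S6: 0.08 × 0.08 = 0.0064
  Supplier S4: 0.65 × 0.261 = 0.16965
  Supplier S5: 0.09 × 0.116 = 0.01044
  Supplier S3: 0.11 × 0.045 = 0.00495
Normalizing constant = 0.22252.
Largest term belongs to Supplier S4, so Supplier S4 is most probable.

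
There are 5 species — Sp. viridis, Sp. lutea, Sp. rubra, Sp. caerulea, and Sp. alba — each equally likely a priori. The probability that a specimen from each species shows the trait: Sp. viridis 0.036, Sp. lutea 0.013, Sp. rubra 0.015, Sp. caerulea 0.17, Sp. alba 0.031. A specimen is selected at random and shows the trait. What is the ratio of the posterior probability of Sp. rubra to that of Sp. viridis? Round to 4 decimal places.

With a uniform prior (1/5 each), posterior ∝ likelihood:
  Sp. viridis: 0.036
  Sp. lutea: 0.013
  Sp. rubra: 0.015
  Sp. caerulea: 0.17
  Sp. alba: 0.031
Total = 0.265.
The ratio is 0.015 / 0.036 (the normalizer cancels) = 0.4167.

0.4167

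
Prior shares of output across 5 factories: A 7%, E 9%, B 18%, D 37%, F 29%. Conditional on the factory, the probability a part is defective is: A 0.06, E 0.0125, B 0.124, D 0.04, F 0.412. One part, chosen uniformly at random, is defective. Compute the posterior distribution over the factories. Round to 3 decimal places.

Unnormalized posteriors (prior × likelihood):
  A: 0.07 × 0.06 = 0.0042
  E: 0.09 × 0.0125 = 0.001125
  B: 0.18 × 0.124 = 0.02232
  D: 0.37 × 0.04 = 0.0148
  F: 0.29 × 0.412 = 0.11948
Total = 0.161925.
P(A | defective) = 0.0042/0.161925 ≈ 0.026
P(E | defective) = 0.001125/0.161925 ≈ 0.007
P(B | defective) = 0.02232/0.161925 ≈ 0.138
P(D | defective) = 0.0148/0.161925 ≈ 0.091
P(F | defective) = 0.11948/0.161925 ≈ 0.738
(Check: 0.026+0.007+0.138+0.091+0.738 = 1.000.)

A 0.026, E 0.007, B 0.138, D 0.091, F 0.738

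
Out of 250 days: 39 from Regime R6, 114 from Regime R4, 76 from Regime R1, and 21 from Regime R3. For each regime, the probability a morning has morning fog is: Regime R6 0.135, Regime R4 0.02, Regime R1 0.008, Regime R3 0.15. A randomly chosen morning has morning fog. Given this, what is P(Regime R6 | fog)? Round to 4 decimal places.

0.4658

Compute prior × likelihood for every hypothesis:
  Regime R6: 0.156 × 0.135 = 0.02106
  Regime R4: 0.456 × 0.02 = 0.00912
  Regime R1: 0.304 × 0.008 = 0.002432
  Regime R3: 0.084 × 0.15 = 0.0126
Sum = 0.045212.
P(Regime R6 | evidence) = 0.02106 / 0.045212 ≈ 0.4658.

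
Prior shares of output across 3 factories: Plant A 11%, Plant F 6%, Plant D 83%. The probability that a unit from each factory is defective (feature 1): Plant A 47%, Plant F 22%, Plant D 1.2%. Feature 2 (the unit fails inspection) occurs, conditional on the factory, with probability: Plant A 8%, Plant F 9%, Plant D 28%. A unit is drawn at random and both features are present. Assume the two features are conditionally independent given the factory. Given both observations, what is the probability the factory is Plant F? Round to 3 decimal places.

By Bayes' rule, posterior ∝ prior × likelihood:
  Plant A: 0.11 × 0.47 × 0.08 = 0.004136
  Plant F: 0.06 × 0.22 × 0.09 = 0.001188
  Plant D: 0.83 × 0.012 × 0.28 = 0.0027888
Sum = 0.0081128.
P(Plant F | evidence) = 0.001188 / 0.0081128 ≈ 0.146.

0.146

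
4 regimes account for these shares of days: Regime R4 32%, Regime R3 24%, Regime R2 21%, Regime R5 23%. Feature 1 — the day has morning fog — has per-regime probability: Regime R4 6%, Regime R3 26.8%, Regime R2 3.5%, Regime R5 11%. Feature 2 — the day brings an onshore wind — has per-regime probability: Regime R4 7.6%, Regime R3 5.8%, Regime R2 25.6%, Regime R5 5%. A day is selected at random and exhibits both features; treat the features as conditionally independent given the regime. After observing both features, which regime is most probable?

Unnormalized posteriors (prior × likelihood):
  Regime R4: 0.32 × 0.06 × 0.076 = 0.0014592
  Regime R3: 0.24 × 0.268 × 0.058 = 0.00373056
  Regime R2: 0.21 × 0.035 × 0.256 = 0.0018816
  Regime R5: 0.23 × 0.11 × 0.05 = 0.001265
Sum = 0.00833636.
Largest term belongs to Regime R3, so Regime R3 is most probable.

Regime R3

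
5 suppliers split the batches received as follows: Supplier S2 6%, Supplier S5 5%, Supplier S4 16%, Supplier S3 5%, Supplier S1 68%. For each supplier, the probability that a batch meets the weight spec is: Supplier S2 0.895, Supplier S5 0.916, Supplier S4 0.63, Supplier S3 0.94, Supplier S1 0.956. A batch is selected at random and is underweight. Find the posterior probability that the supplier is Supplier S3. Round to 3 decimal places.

0.029

Taking complements, P(underweight | each) = Supplier S2 0.105, Supplier S5 0.084, Supplier S4 0.37, Supplier S3 0.06, Supplier S1 0.044.
Prior × likelihood for each hypothesis:
  Supplier S2: 0.06 × 0.105 = 0.0063
  Supplier S5: 0.05 × 0.084 = 0.0042
  Supplier S4: 0.16 × 0.37 = 0.0592
  Supplier S3: 0.05 × 0.06 = 0.003
  Supplier S1: 0.68 × 0.044 = 0.02992
Normalizing constant = 0.10262.
P(Supplier S3 | evidence) = 0.003 / 0.10262 ≈ 0.029.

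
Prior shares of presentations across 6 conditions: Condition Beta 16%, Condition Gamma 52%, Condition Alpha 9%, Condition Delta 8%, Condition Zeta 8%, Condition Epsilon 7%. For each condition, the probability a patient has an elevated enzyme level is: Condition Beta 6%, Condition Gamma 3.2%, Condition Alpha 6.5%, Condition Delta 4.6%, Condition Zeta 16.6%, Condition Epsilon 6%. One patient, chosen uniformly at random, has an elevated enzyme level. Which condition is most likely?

Compute prior × likelihood for every hypothesis:
  Condition Beta: 0.16 × 0.06 = 0.0096
  Condition Gamma: 0.52 × 0.032 = 0.01664
  Condition Alpha: 0.09 × 0.065 = 0.00585
  Condition Delta: 0.08 × 0.046 = 0.00368
  Condition Zeta: 0.08 × 0.166 = 0.01328
  Condition Epsilon: 0.07 × 0.06 = 0.0042
Total = 0.05325.
Largest term belongs to Condition Gamma, so Condition Gamma is most probable.

Condition Gamma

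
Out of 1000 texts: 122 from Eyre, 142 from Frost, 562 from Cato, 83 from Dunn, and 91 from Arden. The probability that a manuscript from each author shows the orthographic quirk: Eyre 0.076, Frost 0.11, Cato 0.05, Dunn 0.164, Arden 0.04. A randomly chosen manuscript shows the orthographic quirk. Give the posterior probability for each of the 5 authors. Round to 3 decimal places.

Prior × likelihood for each hypothesis:
  Eyre: 0.122 × 0.076 = 0.009272
  Frost: 0.142 × 0.11 = 0.01562
  Cato: 0.562 × 0.05 = 0.0281
  Dunn: 0.083 × 0.164 = 0.013612
  Arden: 0.091 × 0.04 = 0.00364
Sum = 0.070244.
P(Eyre | quirk) = 0.009272/0.070244 ≈ 0.132
P(Frost | quirk) = 0.01562/0.070244 ≈ 0.222
P(Cato | quirk) = 0.0281/0.070244 ≈ 0.400
P(Dunn | quirk) = 0.013612/0.070244 ≈ 0.194
P(Arden | quirk) = 0.00364/0.070244 ≈ 0.052

Eyre 0.132, Frost 0.222, Cato 0.400, Dunn 0.194, Arden 0.052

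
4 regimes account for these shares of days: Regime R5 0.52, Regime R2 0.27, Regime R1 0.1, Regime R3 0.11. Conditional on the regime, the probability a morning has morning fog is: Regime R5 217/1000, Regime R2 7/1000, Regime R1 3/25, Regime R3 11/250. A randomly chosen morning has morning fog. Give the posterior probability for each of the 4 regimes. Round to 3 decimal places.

Regime R5 0.858, Regime R2 0.014, Regime R1 0.091, Regime R3 0.037

Compute prior × likelihood for every hypothesis:
  Regime R5: 0.52 × 0.217 = 0.11284
  Regime R2: 0.27 × 0.007 = 0.00189
  Regime R1: 0.1 × 0.12 = 0.012
  Regime R3: 0.11 × 0.044 = 0.00484
Sum = 0.13157.
P(Regime R5 | fog) = 0.11284/0.13157 ≈ 0.858
P(Regime R2 | fog) = 0.00189/0.13157 ≈ 0.014
P(Regime R1 | fog) = 0.012/0.13157 ≈ 0.091
P(Regime R3 | fog) = 0.00484/0.13157 ≈ 0.037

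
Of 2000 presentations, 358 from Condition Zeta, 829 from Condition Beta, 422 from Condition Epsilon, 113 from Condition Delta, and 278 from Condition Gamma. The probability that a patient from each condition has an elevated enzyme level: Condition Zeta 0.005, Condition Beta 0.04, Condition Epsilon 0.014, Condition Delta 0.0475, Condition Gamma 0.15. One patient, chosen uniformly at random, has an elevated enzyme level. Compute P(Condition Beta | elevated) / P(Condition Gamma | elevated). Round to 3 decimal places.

Prior × likelihood for each hypothesis:
  Condition Zeta: 0.179 × 0.005 = 0.000895
  Condition Beta: 0.4145 × 0.04 = 0.01658
  Condition Epsilon: 0.211 × 0.014 = 0.002954
  Condition Delta: 0.0565 × 0.0475 = 0.00268375
  Condition Gamma: 0.139 × 0.15 = 0.02085
Normalizing constant = 0.04396275.
The ratio is 0.01658 / 0.02085 (the normalizer cancels) = 0.795.

0.795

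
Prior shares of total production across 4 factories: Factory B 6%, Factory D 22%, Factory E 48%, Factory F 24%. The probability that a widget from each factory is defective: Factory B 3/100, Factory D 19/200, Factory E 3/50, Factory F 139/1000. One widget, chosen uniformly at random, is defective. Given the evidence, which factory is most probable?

Unnormalized posteriors (prior × likelihood):
  Factory B: 0.06 × 0.03 = 0.0018
  Factory D: 0.22 × 0.095 = 0.0209
  Factory E: 0.48 × 0.06 = 0.0288
  Factory F: 0.24 × 0.139 = 0.03336
Sum = 0.08486.
Largest term belongs to Factory F, so Factory F is most probable.

Factory F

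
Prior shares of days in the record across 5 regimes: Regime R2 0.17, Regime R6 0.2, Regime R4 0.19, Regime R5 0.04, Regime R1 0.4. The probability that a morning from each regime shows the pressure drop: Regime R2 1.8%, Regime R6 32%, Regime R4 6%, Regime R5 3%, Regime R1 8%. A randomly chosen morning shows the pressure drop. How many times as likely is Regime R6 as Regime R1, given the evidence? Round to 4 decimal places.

Compute prior × likelihood for every hypothesis:
  Regime R2: 0.17 × 0.018 = 0.00306
  Regime R6: 0.2 × 0.32 = 0.064
  Regime R4: 0.19 × 0.06 = 0.0114
  Regime R5: 0.04 × 0.03 = 0.0012
  Regime R1: 0.4 × 0.08 = 0.032
Normalizing constant = 0.11166.
The ratio is 0.064 / 0.032 (the normalizer cancels) = 2.0000.

2.0000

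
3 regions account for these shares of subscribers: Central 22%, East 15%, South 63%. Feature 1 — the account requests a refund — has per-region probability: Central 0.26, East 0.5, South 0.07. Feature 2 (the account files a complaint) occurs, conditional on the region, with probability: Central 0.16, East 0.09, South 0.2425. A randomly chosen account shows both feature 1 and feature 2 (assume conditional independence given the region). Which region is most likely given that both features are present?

South

Compute prior × likelihood for every hypothesis:
  Central: 0.22 × 0.26 × 0.16 = 0.009152
  East: 0.15 × 0.5 × 0.09 = 0.00675
  South: 0.63 × 0.07 × 0.2425 = 0.01069425
Total = 0.02659625.
Largest term belongs to South, so South is most probable.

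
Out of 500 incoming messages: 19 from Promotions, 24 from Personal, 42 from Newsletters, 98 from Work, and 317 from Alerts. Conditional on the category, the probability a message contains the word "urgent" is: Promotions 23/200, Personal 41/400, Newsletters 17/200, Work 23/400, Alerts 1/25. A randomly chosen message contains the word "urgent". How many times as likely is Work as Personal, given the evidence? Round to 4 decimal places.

By Bayes' rule, posterior ∝ prior × likelihood:
  Promotions: 0.038 × 0.115 = 0.00437
  Personal: 0.048 × 0.1025 = 0.00492
  Newsletters: 0.084 × 0.085 = 0.00714
  Work: 0.196 × 0.0575 = 0.01127
  Alerts: 0.634 × 0.04 = 0.02536
Normalizing constant = 0.05306.
The ratio is 0.01127 / 0.00492 (the normalizer cancels) = 2.2907.

2.2907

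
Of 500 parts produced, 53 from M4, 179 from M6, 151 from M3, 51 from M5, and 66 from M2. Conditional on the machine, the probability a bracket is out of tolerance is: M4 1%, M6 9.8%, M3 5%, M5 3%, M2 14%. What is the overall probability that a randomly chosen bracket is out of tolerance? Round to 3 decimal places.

0.073

Compute prior × likelihood for every hypothesis:
  M4: 0.106 × 0.01 = 0.00106
  M6: 0.358 × 0.098 = 0.035084
  M3: 0.302 × 0.05 = 0.0151
  M5: 0.102 × 0.03 = 0.00306
  M2: 0.132 × 0.14 = 0.01848
P(oversize) = 0.00106 + 0.035084 + 0.0151 + 0.00306 + 0.01848 = 0.072784 → 0.073.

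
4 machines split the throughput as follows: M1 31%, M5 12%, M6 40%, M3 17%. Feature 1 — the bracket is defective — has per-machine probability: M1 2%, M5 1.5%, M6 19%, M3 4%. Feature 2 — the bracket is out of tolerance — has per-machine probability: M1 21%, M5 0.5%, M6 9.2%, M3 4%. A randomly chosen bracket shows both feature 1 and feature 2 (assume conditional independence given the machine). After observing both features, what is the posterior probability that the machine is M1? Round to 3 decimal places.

0.152

Compute prior × likelihood for every hypothesis:
  M1: 0.31 × 0.02 × 0.21 = 0.001302
  M5: 0.12 × 0.015 × 0.005 = 0.000009
  M6: 0.4 × 0.19 × 0.092 = 0.006992
  M3: 0.17 × 0.04 × 0.04 = 0.000272
Normalizing constant = 0.008575.
P(M1 | evidence) = 0.001302 / 0.008575 ≈ 0.152.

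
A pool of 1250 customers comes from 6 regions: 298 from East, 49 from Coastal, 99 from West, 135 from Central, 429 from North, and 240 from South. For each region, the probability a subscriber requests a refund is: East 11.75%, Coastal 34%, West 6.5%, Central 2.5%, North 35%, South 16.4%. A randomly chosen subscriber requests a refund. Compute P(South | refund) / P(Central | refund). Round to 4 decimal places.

By Bayes' rule, posterior ∝ prior × likelihood:
  East: 0.2384 × 0.1175 = 0.028012
  Coastal: 0.0392 × 0.34 = 0.013328
  West: 0.0792 × 0.065 = 0.005148
  Central: 0.108 × 0.025 = 0.0027
  North: 0.3432 × 0.35 = 0.12012
  South: 0.192 × 0.164 = 0.031488
Total = 0.200796.
The ratio is 0.031488 / 0.0027 (the normalizer cancels) = 11.6622.

11.6622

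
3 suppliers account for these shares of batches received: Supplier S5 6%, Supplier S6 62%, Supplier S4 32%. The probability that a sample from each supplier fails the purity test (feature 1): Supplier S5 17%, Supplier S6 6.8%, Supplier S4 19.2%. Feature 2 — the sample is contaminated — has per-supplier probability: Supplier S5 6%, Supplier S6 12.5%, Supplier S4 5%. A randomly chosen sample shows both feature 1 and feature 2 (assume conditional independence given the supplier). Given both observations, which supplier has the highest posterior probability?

Supplier S6

Compute prior × likelihood for every hypothesis:
  Supplier S5: 0.06 × 0.17 × 0.06 = 0.000612
  Supplier S6: 0.62 × 0.068 × 0.125 = 0.00527
  Supplier S4: 0.32 × 0.192 × 0.05 = 0.003072
Total = 0.008954.
Largest term belongs to Supplier S6, so Supplier S6 is most probable.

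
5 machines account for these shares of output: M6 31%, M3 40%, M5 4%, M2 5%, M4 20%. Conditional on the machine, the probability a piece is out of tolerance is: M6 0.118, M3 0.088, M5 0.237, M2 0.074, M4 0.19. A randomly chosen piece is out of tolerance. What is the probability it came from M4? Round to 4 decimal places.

Compute prior × likelihood for every hypothesis:
  M6: 0.31 × 0.118 = 0.03658
  M3: 0.4 × 0.088 = 0.0352
  M5: 0.04 × 0.237 = 0.00948
  M2: 0.05 × 0.074 = 0.0037
  M4: 0.2 × 0.19 = 0.038
Normalizing constant = 0.12296.
P(M4 | evidence) = 0.038 / 0.12296 ≈ 0.3090.

0.3090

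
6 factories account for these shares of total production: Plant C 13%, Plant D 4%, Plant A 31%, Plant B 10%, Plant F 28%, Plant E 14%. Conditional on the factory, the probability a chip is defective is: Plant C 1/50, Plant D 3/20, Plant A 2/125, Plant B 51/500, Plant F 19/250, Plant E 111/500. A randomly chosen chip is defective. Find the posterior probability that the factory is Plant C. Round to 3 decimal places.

0.034

Prior × likelihood for each hypothesis:
  Plant C: 0.13 × 0.02 = 0.0026
  Plant D: 0.04 × 0.15 = 0.006
  Plant A: 0.31 × 0.016 = 0.00496
  Plant B: 0.1 × 0.102 = 0.0102
  Plant F: 0.28 × 0.076 = 0.02128
  Plant E: 0.14 × 0.222 = 0.03108
Sum = 0.07612.
P(Plant C | evidence) = 0.0026 / 0.07612 ≈ 0.034.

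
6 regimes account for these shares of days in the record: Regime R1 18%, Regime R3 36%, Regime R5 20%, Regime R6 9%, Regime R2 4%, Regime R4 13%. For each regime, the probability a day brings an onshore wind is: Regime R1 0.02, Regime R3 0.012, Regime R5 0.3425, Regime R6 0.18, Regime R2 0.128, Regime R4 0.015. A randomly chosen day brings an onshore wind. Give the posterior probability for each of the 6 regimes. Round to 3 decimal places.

By Bayes' rule, posterior ∝ prior × likelihood:
  Regime R1: 0.18 × 0.02 = 0.0036
  Regime R3: 0.36 × 0.012 = 0.00432
  Regime R5: 0.2 × 0.3425 = 0.0685
  Regime R6: 0.09 × 0.18 = 0.0162
  Regime R2: 0.04 × 0.128 = 0.00512
  Regime R4: 0.13 × 0.015 = 0.00195
Normalizing constant = 0.09969.
P(Regime R1 | onshore) = 0.0036/0.09969 ≈ 0.036
P(Regime R3 | onshore) = 0.00432/0.09969 ≈ 0.043
P(Regime R5 | onshore) = 0.0685/0.09969 ≈ 0.687
P(Regime R6 | onshore) = 0.0162/0.09969 ≈ 0.163
P(Regime R2 | onshore) = 0.00512/0.09969 ≈ 0.051
P(Regime R4 | onshore) = 0.00195/0.09969 ≈ 0.020
(Check: 0.036+0.043+0.687+0.163+0.051+0.020 = 1.000.)

Regime R1 0.036, Regime R3 0.043, Regime R5 0.687, Regime R6 0.163, Regime R2 0.051, Regime R4 0.020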